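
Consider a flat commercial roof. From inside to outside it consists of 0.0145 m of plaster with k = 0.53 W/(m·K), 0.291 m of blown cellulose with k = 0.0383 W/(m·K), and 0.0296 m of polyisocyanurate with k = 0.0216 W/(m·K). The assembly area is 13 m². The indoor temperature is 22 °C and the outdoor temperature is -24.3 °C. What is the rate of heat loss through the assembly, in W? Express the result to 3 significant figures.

66.9 W

0.0145/0.53 = 0.02736
0.291/0.0383 = 7.598
0.0296/0.0216 = 1.37
R_total = 0.02736 + 7.598 + 1.37 = 8.996 m²·K/W
Q = A·ΔT/R = 13 × (22 − (-24.3)) / 8.996 = 66.91 W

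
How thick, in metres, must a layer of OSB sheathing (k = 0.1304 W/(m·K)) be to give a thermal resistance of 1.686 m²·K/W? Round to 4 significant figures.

0.2199 m

L = R·k = 1.686 × 0.1304 = 0.21985 m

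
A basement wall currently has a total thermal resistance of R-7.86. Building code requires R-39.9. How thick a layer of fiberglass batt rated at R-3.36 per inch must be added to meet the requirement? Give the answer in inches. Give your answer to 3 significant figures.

9.54 in

ΔR = 39.9 − 7.86 = 32.04 ft²·°F·h/BTU
L = ΔR / (R/in) = 32.04/3.36 = 9.536 in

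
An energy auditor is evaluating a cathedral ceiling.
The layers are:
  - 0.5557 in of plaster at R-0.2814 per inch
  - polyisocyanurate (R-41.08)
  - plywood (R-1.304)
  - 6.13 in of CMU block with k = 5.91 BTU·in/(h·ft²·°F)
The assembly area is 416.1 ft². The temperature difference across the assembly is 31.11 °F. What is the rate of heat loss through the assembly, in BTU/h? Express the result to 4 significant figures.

297.1 BTU/h

0.5557 × 0.2814 = 0.15637
6.13/5.91 = 1.0372
R_total = 0.15637 + 41.08 + 1.304 + 1.0372 = 43.578 ft²·°F·h/BTU
Q = A·ΔT/R = 416.1 × 31.11 / 43.578 = 297.05 BTU/h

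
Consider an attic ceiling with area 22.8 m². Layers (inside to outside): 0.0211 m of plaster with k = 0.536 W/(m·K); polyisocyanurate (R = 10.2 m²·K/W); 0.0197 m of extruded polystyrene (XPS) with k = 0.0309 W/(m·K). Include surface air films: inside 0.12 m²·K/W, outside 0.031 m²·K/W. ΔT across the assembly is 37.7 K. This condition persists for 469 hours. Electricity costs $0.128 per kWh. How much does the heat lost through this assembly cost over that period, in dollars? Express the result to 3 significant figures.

0.0211/0.536 = 0.03937
0.0197/0.0309 = 0.6375
R_total = 0.12 + 0.03937 + 10.2 + 0.6375 + 0.031 = 11.03 m²·K/W
Q = 22.8 × 37.7 / 11.03 = 77.94 W
E = 77.94 W × 469 h / 1000 = 36.56 kWh
Cost = 36.56 × 0.128 = $4.679

4.68 dollars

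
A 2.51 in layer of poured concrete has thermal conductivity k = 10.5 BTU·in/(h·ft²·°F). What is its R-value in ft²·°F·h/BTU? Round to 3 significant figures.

R = L/k = 2.51/10.5 = 0.239 ft²·°F·h/BTU

0.239 ft²·°F·h/BTU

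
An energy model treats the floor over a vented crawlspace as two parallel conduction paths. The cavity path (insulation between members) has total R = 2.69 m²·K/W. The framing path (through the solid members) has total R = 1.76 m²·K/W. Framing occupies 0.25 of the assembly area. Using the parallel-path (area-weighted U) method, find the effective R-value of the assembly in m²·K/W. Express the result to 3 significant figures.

2.38 m²·K/W

U_eff = 0.75/2.69 + 0.25/1.76 = 0.2788 + 0.142 = 0.4209
R_eff = 1/U_eff = 2.376 m²·K/W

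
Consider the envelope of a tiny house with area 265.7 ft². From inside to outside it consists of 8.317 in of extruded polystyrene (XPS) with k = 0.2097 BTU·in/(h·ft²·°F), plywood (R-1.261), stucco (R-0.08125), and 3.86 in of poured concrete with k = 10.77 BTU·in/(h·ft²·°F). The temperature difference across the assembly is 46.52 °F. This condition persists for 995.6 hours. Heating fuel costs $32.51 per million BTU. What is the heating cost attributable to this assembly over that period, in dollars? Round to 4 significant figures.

8.317/0.2097 = 39.661
3.86/10.77 = 0.3584
R_total = 39.661 + 1.261 + 0.08125 + 0.3584 = 41.362 ft²·°F·h/BTU
Q = 265.7 × 46.52 / 41.362 = 298.83 BTU/h
E = 298.83 × 995.6 = 297520 BTU
Cost = 297520/10⁶ × 32.51 = $9.6723

9.672 dollars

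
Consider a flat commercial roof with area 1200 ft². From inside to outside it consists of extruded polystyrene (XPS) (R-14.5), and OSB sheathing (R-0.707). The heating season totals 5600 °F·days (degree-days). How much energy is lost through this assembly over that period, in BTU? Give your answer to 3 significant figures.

R_total = 14.5 + 0.707 = 15.21 ft²·°F·h/BTU
E = A × HDD × 24 / R = 1200 × 5600 × 24 / 15.21 = 10610000 BTU

10600000 BTU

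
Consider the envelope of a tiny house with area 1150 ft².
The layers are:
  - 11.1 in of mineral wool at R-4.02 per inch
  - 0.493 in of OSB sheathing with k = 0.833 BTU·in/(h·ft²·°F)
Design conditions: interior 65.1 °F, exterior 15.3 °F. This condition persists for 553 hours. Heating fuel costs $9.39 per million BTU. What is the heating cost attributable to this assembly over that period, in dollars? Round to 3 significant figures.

11.1 × 4.02 = 44.62
0.493/0.833 = 0.5918
R_total = 44.62 + 0.5918 = 45.21 ft²·°F·h/BTU
Q = 1150 × (65.1 − 15.3) / 45.21 = 1267 BTU/h
E = 1267 × 553 = 700500 BTU
Cost = 700500/10⁶ × 9.39 = $6.577

6.58 dollars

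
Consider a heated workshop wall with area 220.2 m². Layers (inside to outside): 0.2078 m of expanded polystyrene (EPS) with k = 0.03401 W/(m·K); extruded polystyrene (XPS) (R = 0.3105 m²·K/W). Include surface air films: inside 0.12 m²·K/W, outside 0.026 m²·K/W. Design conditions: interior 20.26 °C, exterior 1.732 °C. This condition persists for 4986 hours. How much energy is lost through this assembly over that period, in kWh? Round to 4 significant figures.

0.2078/0.03401 = 6.11
R_total = 0.12 + 6.11 + 0.3105 + 0.026 = 6.5665 m²·K/W
Q = 220.2 × (20.26 − 1.732) / 6.5665 = 621.32 W
E = 621.32 W × 4986 h / 1000 = 3097.9 kWh

3098 kWh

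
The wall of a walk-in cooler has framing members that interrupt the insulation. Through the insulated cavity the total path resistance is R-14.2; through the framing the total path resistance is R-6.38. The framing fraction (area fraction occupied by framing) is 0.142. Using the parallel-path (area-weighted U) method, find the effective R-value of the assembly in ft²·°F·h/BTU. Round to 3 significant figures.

U_eff = 0.858/14.2 + 0.142/6.38 = 0.06042 + 0.02226 = 0.08268
R_eff = 1/U_eff = 12.09 ft²·°F·h/BTU

12.1 ft²·°F·h/BTU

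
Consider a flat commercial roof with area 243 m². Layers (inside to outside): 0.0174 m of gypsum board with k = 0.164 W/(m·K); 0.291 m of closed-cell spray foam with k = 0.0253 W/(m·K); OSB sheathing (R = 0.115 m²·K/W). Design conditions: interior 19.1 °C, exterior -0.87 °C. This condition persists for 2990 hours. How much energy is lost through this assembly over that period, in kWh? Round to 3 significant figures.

0.0174/0.164 = 0.1061
0.291/0.0253 = 11.5
R_total = 0.1061 + 11.5 + 0.115 = 11.72 m²·K/W
Q = 243 × (19.1 − (-0.87)) / 11.72 = 413.9 W
E = 413.9 W × 2990 h / 1000 = 1238 kWh

1240 kWh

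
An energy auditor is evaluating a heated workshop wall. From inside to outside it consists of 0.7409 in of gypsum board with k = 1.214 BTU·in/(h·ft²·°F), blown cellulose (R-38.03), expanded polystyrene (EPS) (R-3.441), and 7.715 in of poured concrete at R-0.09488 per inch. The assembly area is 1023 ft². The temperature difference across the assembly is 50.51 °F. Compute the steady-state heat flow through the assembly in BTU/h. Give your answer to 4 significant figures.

1207 BTU/h

0.7409/1.214 = 0.6103
7.715 × 0.09488 = 0.732
R_total = 0.6103 + 38.03 + 3.441 + 0.732 = 42.813 ft²·°F·h/BTU
Q = A·ΔT/R = 1023 × 50.51 / 42.813 = 1206.9 BTU/h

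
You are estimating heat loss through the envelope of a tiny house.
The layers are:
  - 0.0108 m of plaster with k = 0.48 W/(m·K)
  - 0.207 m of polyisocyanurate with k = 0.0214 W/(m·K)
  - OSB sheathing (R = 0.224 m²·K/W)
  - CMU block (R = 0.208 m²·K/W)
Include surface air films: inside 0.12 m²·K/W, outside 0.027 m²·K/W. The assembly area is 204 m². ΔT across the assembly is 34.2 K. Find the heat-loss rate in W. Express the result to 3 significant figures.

679 W

0.0108/0.48 = 0.0225
0.207/0.0214 = 9.673
R_total = 0.12 + 0.0225 + 9.673 + 0.224 + 0.208 + 0.027 = 10.27 m²·K/W
Q = A·ΔT/R = 204 × 34.2 / 10.27 = 679 W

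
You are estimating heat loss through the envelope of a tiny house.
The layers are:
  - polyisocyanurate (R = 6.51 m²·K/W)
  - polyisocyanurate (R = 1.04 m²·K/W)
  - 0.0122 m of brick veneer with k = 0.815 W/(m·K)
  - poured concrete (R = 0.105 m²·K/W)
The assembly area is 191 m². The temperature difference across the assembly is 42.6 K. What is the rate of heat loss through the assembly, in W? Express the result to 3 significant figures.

0.0122/0.815 = 0.01497
R_total = 6.51 + 1.04 + 0.01497 + 0.105 = 7.67 m²·K/W
Q = A·ΔT/R = 191 × 42.6 / 7.67 = 1061 W

1060 W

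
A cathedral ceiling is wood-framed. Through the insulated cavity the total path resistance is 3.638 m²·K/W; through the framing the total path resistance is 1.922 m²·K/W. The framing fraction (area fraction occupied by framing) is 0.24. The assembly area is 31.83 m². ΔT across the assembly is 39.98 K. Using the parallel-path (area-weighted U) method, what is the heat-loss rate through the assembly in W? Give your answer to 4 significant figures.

U_eff = 0.76/3.638 + 0.24/1.922 = 0.20891 + 0.12487 = 0.33378
R_eff = 1/U_eff = 2.996 m²·K/W
Q = 31.83 × 39.98 / 2.996 = 424.75 W

424.8 W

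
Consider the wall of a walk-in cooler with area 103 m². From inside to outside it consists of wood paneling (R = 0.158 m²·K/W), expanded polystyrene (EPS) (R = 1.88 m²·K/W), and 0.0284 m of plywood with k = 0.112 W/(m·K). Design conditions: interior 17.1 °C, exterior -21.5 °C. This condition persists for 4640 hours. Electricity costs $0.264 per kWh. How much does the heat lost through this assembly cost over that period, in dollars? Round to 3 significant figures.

2130 dollars

0.0284/0.112 = 0.2536
R_total = 0.158 + 1.88 + 0.2536 = 2.292 m²·K/W
Q = 103 × (17.1 − (-21.5)) / 2.292 = 1735 W
E = 1735 W × 4640 h / 1000 = 8050 kWh
Cost = 8050 × 0.264 = $2125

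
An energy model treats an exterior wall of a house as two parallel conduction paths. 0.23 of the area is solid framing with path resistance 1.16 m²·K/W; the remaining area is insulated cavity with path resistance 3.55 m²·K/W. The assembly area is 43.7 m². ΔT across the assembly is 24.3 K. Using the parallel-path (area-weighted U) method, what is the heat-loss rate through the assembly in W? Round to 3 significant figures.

U_eff = 0.77/3.55 + 0.23/1.16 = 0.2169 + 0.1983 = 0.4152
R_eff = 1/U_eff = 2.409 m²·K/W
Q = 43.7 × 24.3 / 2.409 = 440.9 W

441 W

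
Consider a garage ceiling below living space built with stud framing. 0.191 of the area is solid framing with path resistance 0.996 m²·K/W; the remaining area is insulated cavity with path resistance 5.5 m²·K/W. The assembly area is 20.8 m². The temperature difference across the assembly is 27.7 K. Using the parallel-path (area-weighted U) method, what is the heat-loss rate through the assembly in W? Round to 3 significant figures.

U_eff = 0.809/5.5 + 0.191/0.996 = 0.1471 + 0.1918 = 0.3389
R_eff = 1/U_eff = 2.951 m²·K/W
Q = 20.8 × 27.7 / 2.951 = 195.2 W

195 W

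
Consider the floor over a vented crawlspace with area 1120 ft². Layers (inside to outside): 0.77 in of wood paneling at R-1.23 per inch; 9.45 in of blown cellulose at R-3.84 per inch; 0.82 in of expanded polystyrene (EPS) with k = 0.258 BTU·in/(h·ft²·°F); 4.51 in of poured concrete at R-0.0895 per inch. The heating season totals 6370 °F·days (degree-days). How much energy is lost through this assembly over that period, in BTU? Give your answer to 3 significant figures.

4190000 BTU

0.77 × 1.23 = 0.9471
9.45 × 3.84 = 36.29
0.82/0.258 = 3.178
4.51 × 0.0895 = 0.4036
R_total = 0.9471 + 36.29 + 3.178 + 0.4036 = 40.82 ft²·°F·h/BTU
E = A × HDD × 24 / R = 1120 × 6370 × 24 / 40.82 = 4195000 BTU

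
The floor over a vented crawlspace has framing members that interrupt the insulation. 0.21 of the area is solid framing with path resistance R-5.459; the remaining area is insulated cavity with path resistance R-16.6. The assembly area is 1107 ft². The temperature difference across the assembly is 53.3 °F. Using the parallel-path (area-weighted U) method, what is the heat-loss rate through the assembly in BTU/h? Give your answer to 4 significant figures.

5078 BTU/h

U_eff = 0.79/16.6 + 0.21/5.459 = 0.04759 + 0.038469 = 0.086059
R_eff = 1/U_eff = 11.62 ft²·°F·h/BTU
Q = 1107 × 53.3 / 11.62 = 5077.7 BTU/h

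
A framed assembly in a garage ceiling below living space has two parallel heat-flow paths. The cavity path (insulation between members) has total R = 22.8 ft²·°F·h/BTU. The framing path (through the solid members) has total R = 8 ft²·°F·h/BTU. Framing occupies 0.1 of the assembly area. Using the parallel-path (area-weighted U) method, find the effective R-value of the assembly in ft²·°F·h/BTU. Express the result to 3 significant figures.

U_eff = 0.9/22.8 + 0.1/8 = 0.03947 + 0.0125 = 0.05197
R_eff = 1/U_eff = 19.24 ft²·°F·h/BTU

19.2 ft²·°F·h/BTU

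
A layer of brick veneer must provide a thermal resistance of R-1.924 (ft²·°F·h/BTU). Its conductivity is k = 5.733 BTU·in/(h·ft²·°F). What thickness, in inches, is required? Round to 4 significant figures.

11.03 in

L = R × k = 1.924 × 5.733 = 11.03 in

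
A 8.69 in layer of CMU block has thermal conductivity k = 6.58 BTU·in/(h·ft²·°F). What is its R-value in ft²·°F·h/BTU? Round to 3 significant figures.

R = L/k = 8.69/6.58 = 1.321 ft²·°F·h/BTU

1.32 ft²·°F·h/BTU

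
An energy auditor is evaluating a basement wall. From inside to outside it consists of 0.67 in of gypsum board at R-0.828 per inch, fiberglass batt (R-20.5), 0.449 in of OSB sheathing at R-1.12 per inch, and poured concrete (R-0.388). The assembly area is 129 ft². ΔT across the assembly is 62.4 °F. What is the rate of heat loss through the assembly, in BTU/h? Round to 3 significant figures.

0.67 × 0.828 = 0.5548
0.449 × 1.12 = 0.5029
R_total = 0.5548 + 20.5 + 0.5029 + 0.388 = 21.95 ft²·°F·h/BTU
Q = A·ΔT/R = 129 × 62.4 / 21.95 = 366.8 BTU/h

367 BTU/h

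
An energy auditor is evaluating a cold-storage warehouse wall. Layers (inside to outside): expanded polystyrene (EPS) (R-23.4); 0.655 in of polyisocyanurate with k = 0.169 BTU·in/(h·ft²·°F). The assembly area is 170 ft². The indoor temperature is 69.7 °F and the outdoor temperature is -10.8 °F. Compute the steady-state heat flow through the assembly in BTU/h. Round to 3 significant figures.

502 BTU/h

0.655/0.169 = 3.876
R_total = 23.4 + 3.876 = 27.28 ft²·°F·h/BTU
Q = A·ΔT/R = 170 × (69.7 − (-10.8)) / 27.28 = 501.7 BTU/h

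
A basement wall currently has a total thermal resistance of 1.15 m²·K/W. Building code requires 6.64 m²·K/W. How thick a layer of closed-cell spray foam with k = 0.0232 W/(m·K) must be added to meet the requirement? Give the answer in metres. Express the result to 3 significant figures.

0.127 m

ΔR = 6.64 − 1.15 = 5.49 m²·K/W
L = ΔR × k = 5.49 × 0.0232 = 0.1274 m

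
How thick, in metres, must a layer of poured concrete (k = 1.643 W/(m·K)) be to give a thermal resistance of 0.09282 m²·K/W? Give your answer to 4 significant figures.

0.1525 m

L = R·k = 0.09282 × 1.643 = 0.1525 m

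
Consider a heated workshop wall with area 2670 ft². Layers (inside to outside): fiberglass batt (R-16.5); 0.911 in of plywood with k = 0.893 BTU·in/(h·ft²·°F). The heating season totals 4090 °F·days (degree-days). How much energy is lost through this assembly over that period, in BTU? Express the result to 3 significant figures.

0.911/0.893 = 1.02
R_total = 16.5 + 1.02 = 17.52 ft²·°F·h/BTU
E = A × HDD × 24 / R = 2670 × 4090 × 24 / 17.52 = 14960000 BTU

15000000 BTU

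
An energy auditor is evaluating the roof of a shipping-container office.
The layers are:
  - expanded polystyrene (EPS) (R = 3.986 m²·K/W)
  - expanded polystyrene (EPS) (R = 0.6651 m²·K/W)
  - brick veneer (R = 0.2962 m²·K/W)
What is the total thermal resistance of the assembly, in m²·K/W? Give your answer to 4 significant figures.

4.947 m²·K/W

R_total = 3.986 + 0.6651 + 0.2962 = 4.9473 m²·K/W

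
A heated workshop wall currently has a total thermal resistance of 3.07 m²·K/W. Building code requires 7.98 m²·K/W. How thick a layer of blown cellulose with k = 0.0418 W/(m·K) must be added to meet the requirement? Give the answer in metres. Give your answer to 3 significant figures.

ΔR = 7.98 − 3.07 = 4.91 m²·K/W
L = ΔR × k = 4.91 × 0.0418 = 0.2052 m

0.205 m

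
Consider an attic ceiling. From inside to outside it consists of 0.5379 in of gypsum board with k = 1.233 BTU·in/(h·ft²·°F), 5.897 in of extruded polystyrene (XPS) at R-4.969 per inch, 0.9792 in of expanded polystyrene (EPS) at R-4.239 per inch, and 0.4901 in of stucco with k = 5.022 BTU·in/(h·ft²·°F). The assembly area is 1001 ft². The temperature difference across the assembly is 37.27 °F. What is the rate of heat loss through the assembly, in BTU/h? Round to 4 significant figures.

1098 BTU/h

0.5379/1.233 = 0.43625
5.897 × 4.969 = 29.302
0.9792 × 4.239 = 4.1508
0.4901/5.022 = 0.097591
R_total = 0.43625 + 29.302 + 4.1508 + 0.097591 = 33.987 ft²·°F·h/BTU
Q = A·ΔT/R = 1001 × 37.27 / 33.987 = 1097.7 BTU/h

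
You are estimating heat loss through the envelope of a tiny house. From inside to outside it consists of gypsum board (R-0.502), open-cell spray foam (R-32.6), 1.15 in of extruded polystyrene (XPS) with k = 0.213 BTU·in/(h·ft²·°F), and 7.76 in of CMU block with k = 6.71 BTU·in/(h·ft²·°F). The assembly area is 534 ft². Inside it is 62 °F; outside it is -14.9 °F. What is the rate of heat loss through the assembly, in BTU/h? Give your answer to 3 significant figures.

1.15/0.213 = 5.399
7.76/6.71 = 1.156
R_total = 0.502 + 32.6 + 5.399 + 1.156 = 39.66 ft²·°F·h/BTU
Q = A·ΔT/R = 534 × (62 − (-14.9)) / 39.66 = 1035 BTU/h

1040 BTU/h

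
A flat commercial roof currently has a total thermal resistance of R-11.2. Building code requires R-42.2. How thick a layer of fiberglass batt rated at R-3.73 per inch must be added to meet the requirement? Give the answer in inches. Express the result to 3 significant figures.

ΔR = 42.2 − 11.2 = 31 ft²·°F·h/BTU
L = ΔR / (R/in) = 31/3.73 = 8.311 in

8.31 in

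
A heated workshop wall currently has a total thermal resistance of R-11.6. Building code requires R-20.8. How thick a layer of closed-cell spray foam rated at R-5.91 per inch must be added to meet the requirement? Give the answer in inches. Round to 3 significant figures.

ΔR = 20.8 − 11.6 = 9.2 ft²·°F·h/BTU
L = ΔR / (R/in) = 9.2/5.91 = 1.557 in

1.56 in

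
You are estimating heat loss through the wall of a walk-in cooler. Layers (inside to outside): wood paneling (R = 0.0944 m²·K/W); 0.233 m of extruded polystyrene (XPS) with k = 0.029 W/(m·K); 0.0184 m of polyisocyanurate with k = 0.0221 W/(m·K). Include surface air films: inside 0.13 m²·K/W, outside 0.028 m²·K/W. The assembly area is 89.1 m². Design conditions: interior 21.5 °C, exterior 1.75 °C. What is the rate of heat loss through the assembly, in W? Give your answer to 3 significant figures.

0.233/0.029 = 8.034
0.0184/0.0221 = 0.8326
R_total = 0.13 + 0.0944 + 8.034 + 0.8326 + 0.028 = 9.119 m²·K/W
Q = A·ΔT/R = 89.1 × (21.5 − 1.75) / 9.119 = 193 W

193 W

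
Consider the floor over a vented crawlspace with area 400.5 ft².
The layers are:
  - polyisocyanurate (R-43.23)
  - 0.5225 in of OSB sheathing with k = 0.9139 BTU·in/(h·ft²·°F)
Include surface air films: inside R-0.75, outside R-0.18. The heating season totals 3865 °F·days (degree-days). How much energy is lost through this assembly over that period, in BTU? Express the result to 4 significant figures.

0.5225/0.9139 = 0.57173
R_total = 0.75 + 43.23 + 0.57173 + 0.18 = 44.732 ft²·°F·h/BTU
E = A × HDD × 24 / R = 400.5 × 3865 × 24 / 44.732 = 830520 BTU

830500 BTU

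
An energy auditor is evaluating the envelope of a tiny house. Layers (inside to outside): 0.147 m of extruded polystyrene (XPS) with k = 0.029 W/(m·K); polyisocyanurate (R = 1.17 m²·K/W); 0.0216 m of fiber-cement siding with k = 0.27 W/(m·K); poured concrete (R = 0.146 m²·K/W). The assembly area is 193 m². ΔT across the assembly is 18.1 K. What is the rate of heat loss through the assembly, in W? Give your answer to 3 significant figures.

0.147/0.029 = 5.069
0.0216/0.27 = 0.08
R_total = 5.069 + 1.17 + 0.08 + 0.146 = 6.465 m²·K/W
Q = A·ΔT/R = 193 × 18.1 / 6.465 = 540.3 W

540 W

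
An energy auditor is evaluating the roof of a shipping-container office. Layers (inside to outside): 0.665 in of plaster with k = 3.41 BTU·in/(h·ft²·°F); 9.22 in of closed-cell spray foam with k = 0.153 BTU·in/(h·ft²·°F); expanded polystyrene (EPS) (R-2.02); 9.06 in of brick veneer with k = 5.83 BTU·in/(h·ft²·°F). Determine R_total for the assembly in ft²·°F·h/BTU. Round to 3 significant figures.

0.665/3.41 = 0.195
9.22/0.153 = 60.26
9.06/5.83 = 1.554
R_total = 0.195 + 60.26 + 2.02 + 1.554 = 64.03 ft²·°F·h/BTU

64.0 ft²·°F·h/BTU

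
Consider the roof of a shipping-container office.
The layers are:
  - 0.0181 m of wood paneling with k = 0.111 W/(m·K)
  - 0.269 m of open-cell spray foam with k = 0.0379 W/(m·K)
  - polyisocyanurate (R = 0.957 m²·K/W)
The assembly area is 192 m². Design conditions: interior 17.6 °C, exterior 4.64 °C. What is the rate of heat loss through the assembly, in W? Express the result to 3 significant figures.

303 W

0.0181/0.111 = 0.1631
0.269/0.0379 = 7.098
R_total = 0.1631 + 7.098 + 0.957 = 8.218 m²·K/W
Q = A·ΔT/R = 192 × (17.6 − 4.64) / 8.218 = 302.8 W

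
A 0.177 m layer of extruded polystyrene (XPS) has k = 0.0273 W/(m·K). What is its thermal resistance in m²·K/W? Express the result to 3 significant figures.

R = L/k = 0.177/0.0273 = 6.484 m²·K/W

6.48 m²·K/W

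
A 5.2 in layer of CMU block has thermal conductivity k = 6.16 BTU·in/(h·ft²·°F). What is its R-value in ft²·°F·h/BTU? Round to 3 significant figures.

R = L/k = 5.2/6.16 = 0.8442 ft²·°F·h/BTU

0.844 ft²·°F·h/BTU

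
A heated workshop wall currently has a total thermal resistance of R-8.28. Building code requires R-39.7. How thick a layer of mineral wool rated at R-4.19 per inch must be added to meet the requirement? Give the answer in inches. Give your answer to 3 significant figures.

7.50 in

ΔR = 39.7 − 8.28 = 31.42 ft²·°F·h/BTU
L = ΔR / (R/in) = 31.42/4.19 = 7.499 in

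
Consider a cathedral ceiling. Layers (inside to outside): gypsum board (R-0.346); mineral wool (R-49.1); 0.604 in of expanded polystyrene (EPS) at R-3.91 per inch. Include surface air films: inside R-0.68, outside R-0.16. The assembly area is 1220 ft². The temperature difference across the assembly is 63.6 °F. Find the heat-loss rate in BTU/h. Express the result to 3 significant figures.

1470 BTU/h

0.604 × 3.91 = 2.362
R_total = 0.68 + 0.346 + 49.1 + 2.362 + 0.16 = 52.65 ft²·°F·h/BTU
Q = A·ΔT/R = 1220 × 63.6 / 52.65 = 1474 BTU/h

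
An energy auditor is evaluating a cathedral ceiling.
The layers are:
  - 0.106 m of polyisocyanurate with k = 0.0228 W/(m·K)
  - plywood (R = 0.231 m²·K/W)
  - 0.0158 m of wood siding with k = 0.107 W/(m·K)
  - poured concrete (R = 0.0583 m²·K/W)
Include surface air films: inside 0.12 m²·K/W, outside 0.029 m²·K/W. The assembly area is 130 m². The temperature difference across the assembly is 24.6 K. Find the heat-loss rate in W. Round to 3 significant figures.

611 W

0.106/0.0228 = 4.649
0.0158/0.107 = 0.1477
R_total = 0.12 + 4.649 + 0.231 + 0.1477 + 0.0583 + 0.029 = 5.235 m²·K/W
Q = A·ΔT/R = 130 × 24.6 / 5.235 = 610.9 W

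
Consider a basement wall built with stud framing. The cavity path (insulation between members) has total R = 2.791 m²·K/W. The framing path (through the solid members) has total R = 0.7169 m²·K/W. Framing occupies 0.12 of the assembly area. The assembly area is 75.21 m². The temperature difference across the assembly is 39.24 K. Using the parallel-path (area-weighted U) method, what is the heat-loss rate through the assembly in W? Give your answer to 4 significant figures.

1425 W

U_eff = 0.88/2.791 + 0.12/0.7169 = 0.3153 + 0.16739 = 0.48269
R_eff = 1/U_eff = 2.0717 m²·K/W
Q = 75.21 × 39.24 / 2.0717 = 1424.5 W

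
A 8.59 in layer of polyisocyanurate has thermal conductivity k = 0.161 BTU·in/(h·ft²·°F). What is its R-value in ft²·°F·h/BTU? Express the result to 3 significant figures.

53.4 ft²·°F·h/BTU

R = L/k = 8.59/0.161 = 53.35 ft²·°F·h/BTU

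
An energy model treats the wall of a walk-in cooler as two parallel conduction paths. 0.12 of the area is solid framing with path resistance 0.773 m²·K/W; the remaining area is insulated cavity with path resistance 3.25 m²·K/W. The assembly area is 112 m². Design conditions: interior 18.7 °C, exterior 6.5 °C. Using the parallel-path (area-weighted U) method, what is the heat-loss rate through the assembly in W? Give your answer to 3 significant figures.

U_eff = 0.88/3.25 + 0.12/0.773 = 0.2708 + 0.1552 = 0.426
R_eff = 1/U_eff = 2.347 m²·K/W
Q = 112 × (18.7 − 6.5) / 2.347 = 582.1 W

582 W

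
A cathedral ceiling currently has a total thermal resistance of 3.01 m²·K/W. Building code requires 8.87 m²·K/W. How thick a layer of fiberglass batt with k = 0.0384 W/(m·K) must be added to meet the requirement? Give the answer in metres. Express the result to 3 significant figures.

ΔR = 8.87 − 3.01 = 5.86 m²·K/W
L = ΔR × k = 5.86 × 0.0384 = 0.225 m

0.225 m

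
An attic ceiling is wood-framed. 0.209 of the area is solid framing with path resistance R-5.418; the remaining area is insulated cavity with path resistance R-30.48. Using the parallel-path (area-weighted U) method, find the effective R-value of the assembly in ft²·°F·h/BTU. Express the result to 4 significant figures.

U_eff = 0.791/30.48 + 0.209/5.418 = 0.025951 + 0.038575 = 0.064527
R_eff = 1/U_eff = 15.497 ft²·°F·h/BTU

15.50 ft²·°F·h/BTU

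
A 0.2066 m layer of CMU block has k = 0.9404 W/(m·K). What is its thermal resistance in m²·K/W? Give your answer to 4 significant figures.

0.2197 m²·K/W

R = L/k = 0.2066/0.9404 = 0.21969 m²·K/W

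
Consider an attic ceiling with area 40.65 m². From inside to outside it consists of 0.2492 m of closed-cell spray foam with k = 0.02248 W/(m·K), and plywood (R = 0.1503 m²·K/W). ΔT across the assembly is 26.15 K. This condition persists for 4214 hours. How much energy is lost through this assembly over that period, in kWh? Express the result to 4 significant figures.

0.2492/0.02248 = 11.085
R_total = 11.085 + 0.1503 = 11.236 m²·K/W
Q = 40.65 × 26.15 / 11.236 = 94.609 W
E = 94.609 W × 4214 h / 1000 = 398.68 kWh

398.7 kWh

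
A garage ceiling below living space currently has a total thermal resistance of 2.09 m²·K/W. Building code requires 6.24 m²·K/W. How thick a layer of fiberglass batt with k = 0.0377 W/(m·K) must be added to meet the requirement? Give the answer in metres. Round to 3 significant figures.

ΔR = 6.24 − 2.09 = 4.15 m²·K/W
L = ΔR × k = 4.15 × 0.0377 = 0.1565 m

0.156 m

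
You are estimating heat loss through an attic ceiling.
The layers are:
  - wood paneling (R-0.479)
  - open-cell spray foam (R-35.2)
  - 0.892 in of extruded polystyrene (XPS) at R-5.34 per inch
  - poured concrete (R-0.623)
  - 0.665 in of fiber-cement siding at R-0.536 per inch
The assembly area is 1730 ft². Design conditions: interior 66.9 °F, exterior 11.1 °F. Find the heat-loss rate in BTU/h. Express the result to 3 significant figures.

0.892 × 5.34 = 4.763
0.665 × 0.536 = 0.3564
R_total = 0.479 + 35.2 + 4.763 + 0.623 + 0.3564 = 41.42 ft²·°F·h/BTU
Q = A·ΔT/R = 1730 × (66.9 − 11.1) / 41.42 = 2331 BTU/h

2330 BTU/h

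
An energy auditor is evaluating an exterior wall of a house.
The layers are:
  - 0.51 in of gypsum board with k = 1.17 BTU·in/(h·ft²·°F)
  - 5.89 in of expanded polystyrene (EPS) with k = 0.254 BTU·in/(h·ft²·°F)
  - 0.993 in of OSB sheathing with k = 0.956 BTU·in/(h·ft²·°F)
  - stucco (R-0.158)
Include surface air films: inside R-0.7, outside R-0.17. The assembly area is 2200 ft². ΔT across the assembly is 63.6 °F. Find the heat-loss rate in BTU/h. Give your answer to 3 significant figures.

5450 BTU/h

0.51/1.17 = 0.4359
5.89/0.254 = 23.19
0.993/0.956 = 1.039
R_total = 0.7 + 0.4359 + 23.19 + 1.039 + 0.158 + 0.17 = 25.69 ft²·°F·h/BTU
Q = A·ΔT/R = 2200 × 63.6 / 25.69 = 5446 BTU/h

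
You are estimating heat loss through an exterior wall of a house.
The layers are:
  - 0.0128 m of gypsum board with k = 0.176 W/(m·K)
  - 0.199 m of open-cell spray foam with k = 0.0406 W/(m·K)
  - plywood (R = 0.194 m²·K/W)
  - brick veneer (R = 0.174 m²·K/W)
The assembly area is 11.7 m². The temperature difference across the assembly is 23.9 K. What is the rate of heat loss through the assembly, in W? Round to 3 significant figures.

0.0128/0.176 = 0.07273
0.199/0.0406 = 4.901
R_total = 0.07273 + 4.901 + 0.194 + 0.174 = 5.342 m²·K/W
Q = A·ΔT/R = 11.7 × 23.9 / 5.342 = 52.34 W

52.3 W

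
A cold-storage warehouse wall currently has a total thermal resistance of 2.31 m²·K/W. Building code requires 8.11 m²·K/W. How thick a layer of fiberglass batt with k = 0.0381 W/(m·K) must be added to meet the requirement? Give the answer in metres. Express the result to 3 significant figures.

ΔR = 8.11 − 2.31 = 5.8 m²·K/W
L = ΔR × k = 5.8 × 0.0381 = 0.221 m

0.221 m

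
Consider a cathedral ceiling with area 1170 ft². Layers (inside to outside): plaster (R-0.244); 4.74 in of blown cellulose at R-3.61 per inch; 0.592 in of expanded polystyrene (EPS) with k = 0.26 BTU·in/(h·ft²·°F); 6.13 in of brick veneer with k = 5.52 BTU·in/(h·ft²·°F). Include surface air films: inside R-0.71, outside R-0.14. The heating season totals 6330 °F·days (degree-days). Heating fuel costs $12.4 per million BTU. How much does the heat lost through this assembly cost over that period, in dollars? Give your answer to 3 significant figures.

4.74 × 3.61 = 17.11
0.592/0.26 = 2.277
6.13/5.52 = 1.111
R_total = 0.71 + 0.244 + 17.11 + 2.277 + 1.111 + 0.14 = 21.59 ft²·°F·h/BTU
E = A × HDD × 24 / R = 1170 × 6330 × 24 / 21.59 = 8232000 BTU
Cost = 8232000/10⁶ × 12.4 = $102.1

102 dollars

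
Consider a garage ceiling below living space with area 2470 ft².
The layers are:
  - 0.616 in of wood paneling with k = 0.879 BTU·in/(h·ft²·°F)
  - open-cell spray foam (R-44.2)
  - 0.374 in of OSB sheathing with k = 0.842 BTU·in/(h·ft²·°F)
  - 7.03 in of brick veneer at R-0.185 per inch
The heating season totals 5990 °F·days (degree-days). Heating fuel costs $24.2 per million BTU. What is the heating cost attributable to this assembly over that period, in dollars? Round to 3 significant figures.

0.616/0.879 = 0.7008
0.374/0.842 = 0.4442
7.03 × 0.185 = 1.301
R_total = 0.7008 + 44.2 + 0.4442 + 1.301 = 46.65 ft²·°F·h/BTU
E = A × HDD × 24 / R = 2470 × 5990 × 24 / 46.65 = 7612000 BTU
Cost = 7612000/10⁶ × 24.2 = $184.2

184 dollars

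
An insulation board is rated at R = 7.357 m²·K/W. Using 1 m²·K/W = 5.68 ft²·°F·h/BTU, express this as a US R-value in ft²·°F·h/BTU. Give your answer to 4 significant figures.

R_US = 7.357 × 5.68 = 41.788

41.79 ft²·°F·h/BTU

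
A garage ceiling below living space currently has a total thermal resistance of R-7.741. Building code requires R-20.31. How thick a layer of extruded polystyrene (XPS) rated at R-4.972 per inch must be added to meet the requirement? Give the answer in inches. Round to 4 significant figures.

ΔR = 20.31 − 7.741 = 12.569 ft²·°F·h/BTU
L = ΔR / (R/in) = 12.569/4.972 = 2.528 in

2.528 in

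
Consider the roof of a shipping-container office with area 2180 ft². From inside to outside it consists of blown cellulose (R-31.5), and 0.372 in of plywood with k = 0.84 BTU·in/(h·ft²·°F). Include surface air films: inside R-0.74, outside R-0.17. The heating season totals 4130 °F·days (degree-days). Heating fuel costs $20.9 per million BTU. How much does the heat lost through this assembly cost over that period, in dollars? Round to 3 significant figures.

0.372/0.84 = 0.4429
R_total = 0.74 + 31.5 + 0.4429 + 0.17 = 32.85 ft²·°F·h/BTU
E = A × HDD × 24 / R = 2180 × 4130 × 24 / 32.85 = 6577000 BTU
Cost = 6577000/10⁶ × 20.9 = $137.5

137 dollars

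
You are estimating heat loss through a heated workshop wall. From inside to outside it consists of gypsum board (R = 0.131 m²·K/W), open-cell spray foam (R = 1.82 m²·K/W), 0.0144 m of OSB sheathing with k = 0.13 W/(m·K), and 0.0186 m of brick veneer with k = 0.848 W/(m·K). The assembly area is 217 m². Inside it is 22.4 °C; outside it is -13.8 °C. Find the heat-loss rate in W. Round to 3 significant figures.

0.0144/0.13 = 0.1108
0.0186/0.848 = 0.02193
R_total = 0.131 + 1.82 + 0.1108 + 0.02193 = 2.084 m²·K/W
Q = A·ΔT/R = 217 × (22.4 − (-13.8)) / 2.084 = 3770 W

3770 W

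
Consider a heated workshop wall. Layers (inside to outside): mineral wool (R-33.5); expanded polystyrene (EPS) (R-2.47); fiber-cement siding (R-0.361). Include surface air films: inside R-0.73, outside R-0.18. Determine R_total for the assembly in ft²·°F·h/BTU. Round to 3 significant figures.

37.2 ft²·°F·h/BTU

R_total = 0.73 + 33.5 + 2.47 + 0.361 + 0.18 = 37.24 ft²·°F·h/BTU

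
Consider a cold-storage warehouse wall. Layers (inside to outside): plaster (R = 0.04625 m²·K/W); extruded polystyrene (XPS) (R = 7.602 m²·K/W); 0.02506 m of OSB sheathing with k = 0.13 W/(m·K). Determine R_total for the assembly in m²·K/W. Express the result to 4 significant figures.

7.841 m²·K/W

0.02506/0.13 = 0.19277
R_total = 0.04625 + 7.602 + 0.19277 = 7.841 m²·K/W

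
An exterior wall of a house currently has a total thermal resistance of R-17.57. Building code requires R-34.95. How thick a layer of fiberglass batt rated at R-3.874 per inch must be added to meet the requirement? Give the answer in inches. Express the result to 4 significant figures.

4.486 in

ΔR = 34.95 − 17.57 = 17.38 ft²·°F·h/BTU
L = ΔR / (R/in) = 17.38/3.874 = 4.4863 in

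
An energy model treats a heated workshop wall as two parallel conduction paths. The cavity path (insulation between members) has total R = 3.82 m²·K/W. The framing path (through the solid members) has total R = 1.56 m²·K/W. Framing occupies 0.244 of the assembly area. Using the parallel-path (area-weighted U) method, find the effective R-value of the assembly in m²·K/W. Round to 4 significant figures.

2.822 m²·K/W

U_eff = 0.756/3.82 + 0.244/1.56 = 0.19791 + 0.15641 = 0.35432
R_eff = 1/U_eff = 2.8223 m²·K/W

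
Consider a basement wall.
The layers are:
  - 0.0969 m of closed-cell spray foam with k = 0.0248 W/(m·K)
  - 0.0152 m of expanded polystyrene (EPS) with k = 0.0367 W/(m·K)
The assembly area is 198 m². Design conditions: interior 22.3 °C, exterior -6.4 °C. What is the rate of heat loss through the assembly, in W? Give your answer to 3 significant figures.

0.0969/0.0248 = 3.907
0.0152/0.0367 = 0.4142
R_total = 3.907 + 0.4142 = 4.321 m²·K/W
Q = A·ΔT/R = 198 × (22.3 − (-6.4)) / 4.321 = 1315 W

1310 W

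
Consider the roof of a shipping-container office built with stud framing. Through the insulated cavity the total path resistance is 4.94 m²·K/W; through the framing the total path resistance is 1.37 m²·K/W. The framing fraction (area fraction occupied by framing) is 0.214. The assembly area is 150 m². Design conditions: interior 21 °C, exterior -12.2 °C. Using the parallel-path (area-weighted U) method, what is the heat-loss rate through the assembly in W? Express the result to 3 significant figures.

1570 W

U_eff = 0.786/4.94 + 0.214/1.37 = 0.1591 + 0.1562 = 0.3153
R_eff = 1/U_eff = 3.171 m²·K/W
Q = 150 × (21 − (-12.2)) / 3.171 = 1570 W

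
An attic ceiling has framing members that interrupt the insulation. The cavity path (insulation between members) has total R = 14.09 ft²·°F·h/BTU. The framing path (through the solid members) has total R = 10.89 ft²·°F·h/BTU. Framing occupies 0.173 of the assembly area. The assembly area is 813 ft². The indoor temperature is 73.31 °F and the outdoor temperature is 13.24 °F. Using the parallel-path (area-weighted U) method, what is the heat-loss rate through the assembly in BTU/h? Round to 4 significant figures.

U_eff = 0.827/14.09 + 0.173/10.89 = 0.058694 + 0.015886 = 0.07458
R_eff = 1/U_eff = 13.408 ft²·°F·h/BTU
Q = 813 × (73.31 − 13.24) / 13.408 = 3642.3 BTU/h

3642 BTU/h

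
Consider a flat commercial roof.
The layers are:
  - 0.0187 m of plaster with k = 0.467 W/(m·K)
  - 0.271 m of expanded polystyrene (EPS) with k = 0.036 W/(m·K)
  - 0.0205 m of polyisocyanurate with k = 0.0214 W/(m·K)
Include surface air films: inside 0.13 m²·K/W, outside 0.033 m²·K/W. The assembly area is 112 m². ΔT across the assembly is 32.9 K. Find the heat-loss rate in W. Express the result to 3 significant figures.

0.0187/0.467 = 0.04004
0.271/0.036 = 7.528
0.0205/0.0214 = 0.9579
R_total = 0.13 + 0.04004 + 7.528 + 0.9579 + 0.033 = 8.689 m²·K/W
Q = A·ΔT/R = 112 × 32.9 / 8.689 = 424.1 W

424 W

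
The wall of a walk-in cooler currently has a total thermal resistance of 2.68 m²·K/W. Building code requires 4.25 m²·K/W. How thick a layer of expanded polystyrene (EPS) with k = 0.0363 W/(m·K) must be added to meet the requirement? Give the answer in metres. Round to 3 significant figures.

ΔR = 4.25 − 2.68 = 1.57 m²·K/W
L = ΔR × k = 1.57 × 0.0363 = 0.05699 m

0.0570 m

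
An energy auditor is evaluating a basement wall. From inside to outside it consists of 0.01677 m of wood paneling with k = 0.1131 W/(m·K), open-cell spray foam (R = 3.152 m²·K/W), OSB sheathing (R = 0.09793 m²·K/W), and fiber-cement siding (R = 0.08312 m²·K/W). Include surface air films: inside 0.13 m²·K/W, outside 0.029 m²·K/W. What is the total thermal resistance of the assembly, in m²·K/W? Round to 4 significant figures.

3.640 m²·K/W

0.01677/0.1131 = 0.14828
R_total = 0.13 + 0.14828 + 3.152 + 0.09793 + 0.08312 + 0.029 = 3.6403 m²·K/W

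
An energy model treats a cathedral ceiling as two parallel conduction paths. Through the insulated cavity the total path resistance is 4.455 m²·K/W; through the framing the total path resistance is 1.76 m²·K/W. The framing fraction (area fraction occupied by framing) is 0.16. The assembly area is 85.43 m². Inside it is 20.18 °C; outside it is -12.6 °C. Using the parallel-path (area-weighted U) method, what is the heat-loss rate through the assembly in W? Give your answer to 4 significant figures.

U_eff = 0.84/4.455 + 0.16/1.76 = 0.18855 + 0.090909 = 0.27946
R_eff = 1/U_eff = 3.5783 m²·K/W
Q = 85.43 × (20.18 − (-12.6)) / 3.5783 = 782.6 W

782.6 W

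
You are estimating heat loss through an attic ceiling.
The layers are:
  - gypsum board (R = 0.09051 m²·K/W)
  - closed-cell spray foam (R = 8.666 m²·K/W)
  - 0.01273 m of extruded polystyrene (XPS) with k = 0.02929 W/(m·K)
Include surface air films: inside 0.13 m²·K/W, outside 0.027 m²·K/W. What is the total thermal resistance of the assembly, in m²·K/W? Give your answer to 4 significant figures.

9.348 m²·K/W

0.01273/0.02929 = 0.43462
R_total = 0.13 + 0.09051 + 8.666 + 0.43462 + 0.027 = 9.3481 m²·K/W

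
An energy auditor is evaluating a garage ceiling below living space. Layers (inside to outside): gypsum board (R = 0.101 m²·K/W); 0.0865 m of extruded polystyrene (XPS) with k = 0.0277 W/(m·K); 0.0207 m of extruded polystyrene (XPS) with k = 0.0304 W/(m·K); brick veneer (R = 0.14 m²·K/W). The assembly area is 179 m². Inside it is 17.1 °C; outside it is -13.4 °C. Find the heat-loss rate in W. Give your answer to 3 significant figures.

0.0865/0.0277 = 3.123
0.0207/0.0304 = 0.6809
R_total = 0.101 + 3.123 + 0.6809 + 0.14 = 4.045 m²·K/W
Q = A·ΔT/R = 179 × (17.1 − (-13.4)) / 4.045 = 1350 W

1350 W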